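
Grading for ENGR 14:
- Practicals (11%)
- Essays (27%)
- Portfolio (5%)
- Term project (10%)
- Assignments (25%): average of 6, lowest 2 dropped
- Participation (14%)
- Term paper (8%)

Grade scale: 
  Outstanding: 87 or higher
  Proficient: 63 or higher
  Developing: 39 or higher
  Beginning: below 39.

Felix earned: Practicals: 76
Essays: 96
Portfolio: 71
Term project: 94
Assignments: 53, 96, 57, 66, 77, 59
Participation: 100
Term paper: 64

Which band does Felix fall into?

Proficient

Assignments: drop 53, 57 → average of remaining 4 = 298/4 = 74.5
Weighted total:
  Practicals 76 × 0.11 = 8.36
  Essays 96 × 0.27 = 25.92
  Portfolio 71 × 0.05 = 3.55
  Term project 94 × 0.1 = 9.4
  Assignments 74.5 × 0.25 = 18.625
  Participation 100 × 0.14 = 14
  Term paper 64 × 0.08 = 5.12
Sum = 84.975
84.975 is ≥ 63 and < 87 → Proficient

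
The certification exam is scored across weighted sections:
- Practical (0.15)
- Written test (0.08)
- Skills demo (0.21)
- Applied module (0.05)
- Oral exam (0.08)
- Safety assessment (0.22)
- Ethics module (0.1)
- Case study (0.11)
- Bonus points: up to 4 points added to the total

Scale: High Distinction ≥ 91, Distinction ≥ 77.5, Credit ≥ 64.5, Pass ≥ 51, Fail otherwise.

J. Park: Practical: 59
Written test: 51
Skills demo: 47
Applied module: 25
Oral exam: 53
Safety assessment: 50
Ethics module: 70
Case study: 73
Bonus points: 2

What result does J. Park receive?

Weighted total:
  Practical 59 × 0.15 = 8.85
  Written test 51 × 0.08 = 4.08
  Skills demo 47 × 0.21 = 9.87
  Applied module 25 × 0.05 = 1.25
  Oral exam 53 × 0.08 = 4.24
  Safety assessment 50 × 0.22 = 11
  Ethics module 70 × 0.1 = 7
  Case study 73 × 0.11 = 8.03
Sum = 54.32
Bonus points: 54.32 + 2 = 56.32
56.32 is ≥ 51 and < 64.5 → Pass

Pass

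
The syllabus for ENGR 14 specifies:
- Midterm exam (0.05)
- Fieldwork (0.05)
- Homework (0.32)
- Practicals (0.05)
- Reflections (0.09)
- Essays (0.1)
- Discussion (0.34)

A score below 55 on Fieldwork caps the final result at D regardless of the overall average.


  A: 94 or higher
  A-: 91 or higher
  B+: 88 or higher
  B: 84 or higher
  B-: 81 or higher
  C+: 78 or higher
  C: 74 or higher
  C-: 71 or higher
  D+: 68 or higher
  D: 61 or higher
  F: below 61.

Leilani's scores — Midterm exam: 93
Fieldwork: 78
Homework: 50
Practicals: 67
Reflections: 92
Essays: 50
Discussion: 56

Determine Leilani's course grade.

F

Fieldwork score 78 ≥ 55: minimum met.
Weighted total:
  Midterm exam 93 × 0.05 = 4.65
  Fieldwork 78 × 0.05 = 3.9
  Homework 50 × 0.32 = 16
  Practicals 67 × 0.05 = 3.35
  Reflections 92 × 0.09 = 8.28
  Essays 50 × 0.1 = 5
  Discussion 56 × 0.34 = 19.04
Sum = 60.22
60.22 < 61 → F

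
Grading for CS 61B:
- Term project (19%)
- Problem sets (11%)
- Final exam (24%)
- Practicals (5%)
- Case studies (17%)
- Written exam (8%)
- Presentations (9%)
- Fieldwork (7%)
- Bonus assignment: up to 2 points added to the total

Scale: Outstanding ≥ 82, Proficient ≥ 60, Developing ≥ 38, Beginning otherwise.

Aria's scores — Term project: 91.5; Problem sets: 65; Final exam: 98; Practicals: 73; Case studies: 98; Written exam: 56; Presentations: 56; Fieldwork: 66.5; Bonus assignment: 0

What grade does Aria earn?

Weighted total:
  Term project 91.5 × 0.19 = 17.385
  Problem sets 65 × 0.11 = 7.15
  Final exam 98 × 0.24 = 23.52
  Practicals 73 × 0.05 = 3.65
  Case studies 98 × 0.17 = 16.66
  Written exam 56 × 0.08 = 4.48
  Presentations 56 × 0.09 = 5.04
  Fieldwork 66.5 × 0.07 = 4.655
Sum = 82.54
Bonus assignment: 82.54 + 0 = 82.54
82.54 ≥ 82 → Outstanding

Outstanding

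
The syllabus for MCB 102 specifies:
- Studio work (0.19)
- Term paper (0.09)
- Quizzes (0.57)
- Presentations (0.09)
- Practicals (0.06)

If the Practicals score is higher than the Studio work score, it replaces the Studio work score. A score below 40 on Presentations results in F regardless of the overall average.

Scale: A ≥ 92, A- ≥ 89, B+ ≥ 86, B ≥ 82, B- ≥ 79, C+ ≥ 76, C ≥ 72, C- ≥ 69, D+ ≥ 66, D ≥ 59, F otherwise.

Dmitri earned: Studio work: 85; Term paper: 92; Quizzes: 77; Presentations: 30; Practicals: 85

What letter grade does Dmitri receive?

Practicals (85) ≤ Studio work (85), so Studio work stays at 85.
Presentations score 30 < 40: minimum not met.
Weighted total:
  Studio work 85 × 0.19 = 16.15
  Term paper 92 × 0.09 = 8.28
  Quizzes 77 × 0.57 = 43.89
  Presentations 30 × 0.09 = 2.7
  Practicals 85 × 0.06 = 5.1
Sum = 76.12
Because the Presentations minimum was not met, the result is F.

F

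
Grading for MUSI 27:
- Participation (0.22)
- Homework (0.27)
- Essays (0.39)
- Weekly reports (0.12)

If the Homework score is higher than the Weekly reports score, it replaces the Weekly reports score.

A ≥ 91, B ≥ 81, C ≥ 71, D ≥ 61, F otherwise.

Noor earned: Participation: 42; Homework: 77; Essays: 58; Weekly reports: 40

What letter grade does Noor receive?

Homework (77) > Weekly reports (40), so Weekly reports counts as 77.
Weighted total:
  Participation 42 × 0.22 = 9.24
  Homework 77 × 0.27 = 20.79
  Essays 58 × 0.39 = 22.62
  Weekly reports 77 × 0.12 = 9.24
Sum = 61.89
61.89 is ≥ 61 and < 71 → D

D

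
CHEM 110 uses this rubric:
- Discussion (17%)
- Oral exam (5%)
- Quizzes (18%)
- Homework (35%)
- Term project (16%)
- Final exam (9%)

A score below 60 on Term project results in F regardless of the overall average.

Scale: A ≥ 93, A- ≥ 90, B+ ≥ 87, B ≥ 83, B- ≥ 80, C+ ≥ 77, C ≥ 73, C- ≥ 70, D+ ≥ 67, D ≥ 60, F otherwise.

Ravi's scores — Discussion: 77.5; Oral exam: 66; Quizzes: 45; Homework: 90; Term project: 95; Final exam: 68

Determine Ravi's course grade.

Term project score 95 ≥ 60: minimum met.
Weighted total:
  Discussion 77.5 × 0.17 = 13.175
  Oral exam 66 × 0.05 = 3.3
  Quizzes 45 × 0.18 = 8.1
  Homework 90 × 0.35 = 31.5
  Term project 95 × 0.16 = 15.2
  Final exam 68 × 0.09 = 6.12
Sum = 77.395
77.395 is ≥ 77 and < 80 → C+

C+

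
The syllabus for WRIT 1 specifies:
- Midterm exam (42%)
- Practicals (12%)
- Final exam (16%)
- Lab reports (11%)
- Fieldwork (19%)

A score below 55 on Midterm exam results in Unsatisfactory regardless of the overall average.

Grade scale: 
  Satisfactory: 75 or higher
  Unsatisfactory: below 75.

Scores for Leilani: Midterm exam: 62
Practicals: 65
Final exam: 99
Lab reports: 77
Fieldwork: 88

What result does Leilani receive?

Midterm exam score 62 ≥ 55: minimum met.
Weighted total:
  Midterm exam 62 × 0.42 = 26.04
  Practicals 65 × 0.12 = 7.8
  Final exam 99 × 0.16 = 15.84
  Lab reports 77 × 0.11 = 8.47
  Fieldwork 88 × 0.19 = 16.72
Sum = 74.87
74.87 < 75 → Unsatisfactory

Unsatisfactory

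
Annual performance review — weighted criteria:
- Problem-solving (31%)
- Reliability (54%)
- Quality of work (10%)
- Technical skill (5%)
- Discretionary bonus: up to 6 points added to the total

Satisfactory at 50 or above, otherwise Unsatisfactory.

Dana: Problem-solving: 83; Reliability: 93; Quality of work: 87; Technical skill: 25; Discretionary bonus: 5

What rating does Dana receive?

Satisfactory

Weighted total:
  Problem-solving 83 × 0.31 = 25.73
  Reliability 93 × 0.54 = 50.22
  Quality of work 87 × 0.1 = 8.7
  Technical skill 25 × 0.05 = 1.25
Sum = 85.9
Discretionary bonus: 85.9 + 5 = 90.9
90.9 ≥ 50 → Satisfactory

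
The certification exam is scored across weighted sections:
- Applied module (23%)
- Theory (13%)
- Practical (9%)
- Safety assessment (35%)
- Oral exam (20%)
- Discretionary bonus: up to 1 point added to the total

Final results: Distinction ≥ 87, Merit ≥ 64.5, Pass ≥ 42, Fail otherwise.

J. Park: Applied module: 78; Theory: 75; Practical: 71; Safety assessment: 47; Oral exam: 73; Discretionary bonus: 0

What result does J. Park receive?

Merit

Weighted total:
  Applied module 78 × 0.23 = 17.94
  Theory 75 × 0.13 = 9.75
  Practical 71 × 0.09 = 6.39
  Safety assessment 47 × 0.35 = 16.45
  Oral exam 73 × 0.2 = 14.6
Sum = 65.13
Discretionary bonus: 65.13 + 0 = 65.13
65.13 is ≥ 64.5 and < 87 → Merit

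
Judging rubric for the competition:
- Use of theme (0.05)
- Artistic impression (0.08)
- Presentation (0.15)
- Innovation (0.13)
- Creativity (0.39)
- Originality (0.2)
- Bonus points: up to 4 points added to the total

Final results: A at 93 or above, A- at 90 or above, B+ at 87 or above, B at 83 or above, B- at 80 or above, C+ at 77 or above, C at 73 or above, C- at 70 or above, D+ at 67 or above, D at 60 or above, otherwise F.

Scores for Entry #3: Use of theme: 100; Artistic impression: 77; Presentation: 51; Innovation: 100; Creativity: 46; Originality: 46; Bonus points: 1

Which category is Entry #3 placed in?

F

Weighted total:
  Use of theme 100 × 0.05 = 5
  Artistic impression 77 × 0.08 = 6.16
  Presentation 51 × 0.15 = 7.65
  Innovation 100 × 0.13 = 13
  Creativity 46 × 0.39 = 17.94
  Originality 46 × 0.2 = 9.2
Sum = 58.95
Bonus points: 58.95 + 1 = 59.95
59.95 < 60 → F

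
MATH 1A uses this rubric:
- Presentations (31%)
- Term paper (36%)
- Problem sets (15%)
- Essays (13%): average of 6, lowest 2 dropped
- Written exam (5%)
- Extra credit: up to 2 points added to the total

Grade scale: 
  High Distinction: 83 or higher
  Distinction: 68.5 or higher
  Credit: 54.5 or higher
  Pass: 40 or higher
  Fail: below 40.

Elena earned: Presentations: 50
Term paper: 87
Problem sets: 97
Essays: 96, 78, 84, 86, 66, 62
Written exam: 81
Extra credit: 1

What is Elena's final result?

Essays: drop 62, 66 → average of remaining 4 = 344/4 = 86
Weighted total:
  Presentations 50 × 0.31 = 15.5
  Term paper 87 × 0.36 = 31.32
  Problem sets 97 × 0.15 = 14.55
  Essays 86 × 0.13 = 11.18
  Written exam 81 × 0.05 = 4.05
Sum = 76.6
Extra credit: 76.6 + 1 = 77.6
77.6 is ≥ 68.5 and < 83 → Distinction

Distinction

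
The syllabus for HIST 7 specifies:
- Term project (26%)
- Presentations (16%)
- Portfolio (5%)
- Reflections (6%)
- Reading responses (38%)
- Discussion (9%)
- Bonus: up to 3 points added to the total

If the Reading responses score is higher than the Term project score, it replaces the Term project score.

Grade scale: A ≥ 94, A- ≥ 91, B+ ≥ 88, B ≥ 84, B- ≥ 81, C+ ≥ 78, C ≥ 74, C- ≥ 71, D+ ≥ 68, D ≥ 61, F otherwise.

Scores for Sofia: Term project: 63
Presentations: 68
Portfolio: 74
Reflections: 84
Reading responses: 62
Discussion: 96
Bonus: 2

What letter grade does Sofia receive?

D+

Reading responses (62) ≤ Term project (63), so Term project stays at 63.
Weighted total:
  Term project 63 × 0.26 = 16.38
  Presentations 68 × 0.16 = 10.88
  Portfolio 74 × 0.05 = 3.7
  Reflections 84 × 0.06 = 5.04
  Reading responses 62 × 0.38 = 23.56
  Discussion 96 × 0.09 = 8.64
Sum = 68.2
Bonus: 68.2 + 2 = 70.2
70.2 is ≥ 68 and < 71 → D+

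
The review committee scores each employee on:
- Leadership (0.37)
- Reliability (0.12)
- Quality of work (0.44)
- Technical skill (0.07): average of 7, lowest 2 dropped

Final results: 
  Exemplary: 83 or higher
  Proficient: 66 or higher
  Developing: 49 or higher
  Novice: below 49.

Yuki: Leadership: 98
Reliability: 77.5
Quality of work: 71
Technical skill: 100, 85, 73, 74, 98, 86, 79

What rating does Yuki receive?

Technical skill: drop 73, 74 → average of remaining 5 = 448/5 = 89.6
Weighted total:
  Leadership 98 × 0.37 = 36.26
  Reliability 77.5 × 0.12 = 9.3
  Quality of work 71 × 0.44 = 31.24
  Technical skill 89.6 × 0.07 = 6.272
Sum = 83.072
83.072 ≥ 83 → Exemplary

Exemplary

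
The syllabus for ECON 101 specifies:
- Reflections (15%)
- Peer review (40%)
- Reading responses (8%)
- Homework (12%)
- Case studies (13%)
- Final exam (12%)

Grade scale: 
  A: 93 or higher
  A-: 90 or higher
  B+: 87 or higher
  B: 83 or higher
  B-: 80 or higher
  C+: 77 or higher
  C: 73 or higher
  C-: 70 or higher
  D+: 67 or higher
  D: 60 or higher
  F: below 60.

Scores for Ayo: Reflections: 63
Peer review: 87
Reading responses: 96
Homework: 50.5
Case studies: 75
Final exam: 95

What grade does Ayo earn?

C+

Weighted total:
  Reflections 63 × 0.15 = 9.45
  Peer review 87 × 0.4 = 34.8
  Reading responses 96 × 0.08 = 7.68
  Homework 50.5 × 0.12 = 6.06
  Case studies 75 × 0.13 = 9.75
  Final exam 95 × 0.12 = 11.4
Sum = 79.14
79.14 is ≥ 77 and < 80 → C+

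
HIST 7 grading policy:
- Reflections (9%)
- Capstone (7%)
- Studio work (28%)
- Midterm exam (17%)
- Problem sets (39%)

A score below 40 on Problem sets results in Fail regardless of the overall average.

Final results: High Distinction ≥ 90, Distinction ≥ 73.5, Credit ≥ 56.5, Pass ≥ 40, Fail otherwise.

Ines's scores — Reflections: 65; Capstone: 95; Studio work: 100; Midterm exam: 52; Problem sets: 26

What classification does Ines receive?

Problem sets score 26 < 40: minimum not met.
Weighted total:
  Reflections 65 × 0.09 = 5.85
  Capstone 95 × 0.07 = 6.65
  Studio work 100 × 0.28 = 28
  Midterm exam 52 × 0.17 = 8.84
  Problem sets 26 × 0.39 = 10.14
Sum = 59.48
Because the Problem sets minimum was not met, the result is Fail.

Fail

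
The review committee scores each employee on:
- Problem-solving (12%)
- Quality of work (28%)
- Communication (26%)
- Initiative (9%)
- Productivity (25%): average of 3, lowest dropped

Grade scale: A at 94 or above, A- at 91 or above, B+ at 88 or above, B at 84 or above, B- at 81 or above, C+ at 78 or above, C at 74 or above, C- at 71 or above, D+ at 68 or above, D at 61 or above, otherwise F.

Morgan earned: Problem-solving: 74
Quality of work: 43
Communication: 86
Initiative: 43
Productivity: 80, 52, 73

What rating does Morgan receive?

Productivity: drop 52 → average of remaining 2 = 153/2 = 76.5
Weighted total:
  Problem-solving 74 × 0.12 = 8.88
  Quality of work 43 × 0.28 = 12.04
  Communication 86 × 0.26 = 22.36
  Initiative 43 × 0.09 = 3.87
  Productivity 76.5 × 0.25 = 19.125
Sum = 66.275
66.275 is ≥ 61 and < 68 → D

D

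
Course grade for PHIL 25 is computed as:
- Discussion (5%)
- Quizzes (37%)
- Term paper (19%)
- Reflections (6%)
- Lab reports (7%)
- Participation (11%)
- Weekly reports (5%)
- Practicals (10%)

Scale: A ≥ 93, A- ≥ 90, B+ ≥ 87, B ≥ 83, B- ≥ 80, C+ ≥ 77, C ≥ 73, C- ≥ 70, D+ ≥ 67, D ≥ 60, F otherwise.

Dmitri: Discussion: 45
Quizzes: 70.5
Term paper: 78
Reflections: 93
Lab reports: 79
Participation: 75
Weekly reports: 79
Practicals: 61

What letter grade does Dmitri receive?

Weighted total:
  Discussion 45 × 0.05 = 2.25
  Quizzes 70.5 × 0.37 = 26.085
  Term paper 78 × 0.19 = 14.82
  Reflections 93 × 0.06 = 5.58
  Lab reports 79 × 0.07 = 5.53
  Participation 75 × 0.11 = 8.25
  Weekly reports 79 × 0.05 = 3.95
  Practicals 61 × 0.1 = 6.1
Sum = 72.565
72.565 is ≥ 70 and < 73 → C-

C-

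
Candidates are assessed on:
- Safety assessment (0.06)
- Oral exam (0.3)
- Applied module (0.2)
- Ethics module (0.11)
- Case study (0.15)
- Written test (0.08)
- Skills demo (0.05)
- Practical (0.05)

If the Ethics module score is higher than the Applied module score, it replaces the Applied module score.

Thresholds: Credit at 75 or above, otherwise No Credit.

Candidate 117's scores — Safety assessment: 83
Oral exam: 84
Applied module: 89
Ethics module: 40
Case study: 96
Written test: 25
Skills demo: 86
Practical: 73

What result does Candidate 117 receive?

Credit

Ethics module (40) ≤ Applied module (89), so Applied module stays at 89.
Weighted total:
  Safety assessment 83 × 0.06 = 4.98
  Oral exam 84 × 0.3 = 25.2
  Applied module 89 × 0.2 = 17.8
  Ethics module 40 × 0.11 = 4.4
  Case study 96 × 0.15 = 14.4
  Written test 25 × 0.08 = 2
  Skills demo 86 × 0.05 = 4.3
  Practical 73 × 0.05 = 3.65
Sum = 76.73
76.73 ≥ 75 → Credit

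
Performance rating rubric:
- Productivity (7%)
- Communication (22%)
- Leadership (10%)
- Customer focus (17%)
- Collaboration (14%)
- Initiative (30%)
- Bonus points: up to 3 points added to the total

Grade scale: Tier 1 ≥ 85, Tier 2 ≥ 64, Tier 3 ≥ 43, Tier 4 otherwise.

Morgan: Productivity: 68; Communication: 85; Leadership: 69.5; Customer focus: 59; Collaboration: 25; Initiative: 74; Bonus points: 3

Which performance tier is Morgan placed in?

Weighted total:
  Productivity 68 × 0.07 = 4.76
  Communication 85 × 0.22 = 18.7
  Leadership 69.5 × 0.1 = 6.95
  Customer focus 59 × 0.17 = 10.03
  Collaboration 25 × 0.14 = 3.5
  Initiative 74 × 0.3 = 22.2
Sum = 66.14
Bonus points: 66.14 + 3 = 69.14
69.14 is ≥ 64 and < 85 → Tier 2

Tier 2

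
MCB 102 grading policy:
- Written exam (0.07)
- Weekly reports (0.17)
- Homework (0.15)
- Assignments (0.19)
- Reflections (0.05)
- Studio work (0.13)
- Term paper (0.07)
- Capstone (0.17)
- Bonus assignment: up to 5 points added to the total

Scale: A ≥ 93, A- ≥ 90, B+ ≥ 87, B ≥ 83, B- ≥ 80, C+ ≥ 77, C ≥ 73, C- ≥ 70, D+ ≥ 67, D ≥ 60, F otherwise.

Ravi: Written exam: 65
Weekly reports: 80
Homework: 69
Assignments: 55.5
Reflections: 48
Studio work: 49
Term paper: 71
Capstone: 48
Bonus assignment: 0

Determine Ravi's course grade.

Weighted total:
  Written exam 65 × 0.07 = 4.55
  Weekly reports 80 × 0.17 = 13.6
  Homework 69 × 0.15 = 10.35
  Assignments 55.5 × 0.19 = 10.545
  Reflections 48 × 0.05 = 2.4
  Studio work 49 × 0.13 = 6.37
  Term paper 71 × 0.07 = 4.97
  Capstone 48 × 0.17 = 8.16
Sum = 60.945
Bonus assignment: 60.945 + 0 = 60.945
60.945 is ≥ 60 and < 67 → D

D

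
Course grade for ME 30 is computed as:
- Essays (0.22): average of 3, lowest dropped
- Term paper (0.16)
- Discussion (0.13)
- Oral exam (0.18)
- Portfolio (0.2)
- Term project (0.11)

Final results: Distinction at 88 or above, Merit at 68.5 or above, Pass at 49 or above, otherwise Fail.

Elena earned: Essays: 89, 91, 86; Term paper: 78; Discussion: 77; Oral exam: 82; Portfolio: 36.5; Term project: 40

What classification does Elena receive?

Merit

Essays: drop 86 → average of remaining 2 = 180/2 = 90
Weighted total:
  Essays 90 × 0.22 = 19.8
  Term paper 78 × 0.16 = 12.48
  Discussion 77 × 0.13 = 10.01
  Oral exam 82 × 0.18 = 14.76
  Portfolio 36.5 × 0.2 = 7.3
  Term project 40 × 0.11 = 4.4
Sum = 68.75
68.75 is ≥ 68.5 and < 88 → Merit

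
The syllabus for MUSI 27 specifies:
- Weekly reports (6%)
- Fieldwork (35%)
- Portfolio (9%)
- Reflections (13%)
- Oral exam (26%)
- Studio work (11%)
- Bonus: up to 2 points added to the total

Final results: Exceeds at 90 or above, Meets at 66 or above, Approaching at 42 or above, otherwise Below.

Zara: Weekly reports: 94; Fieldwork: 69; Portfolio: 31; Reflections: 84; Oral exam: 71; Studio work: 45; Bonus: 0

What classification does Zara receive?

Weighted total:
  Weekly reports 94 × 0.06 = 5.64
  Fieldwork 69 × 0.35 = 24.15
  Portfolio 31 × 0.09 = 2.79
  Reflections 84 × 0.13 = 10.92
  Oral exam 71 × 0.26 = 18.46
  Studio work 45 × 0.11 = 4.95
Sum = 66.91
Bonus: 66.91 + 0 = 66.91
66.91 is ≥ 66 and < 90 → Meets

Meets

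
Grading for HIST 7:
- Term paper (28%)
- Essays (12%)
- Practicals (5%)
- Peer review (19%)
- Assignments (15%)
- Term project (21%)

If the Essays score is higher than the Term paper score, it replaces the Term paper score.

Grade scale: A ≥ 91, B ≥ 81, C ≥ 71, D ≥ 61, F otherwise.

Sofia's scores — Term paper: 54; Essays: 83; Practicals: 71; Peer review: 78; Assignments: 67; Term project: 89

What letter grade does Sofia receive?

Essays (83) > Term paper (54), so Term paper counts as 83.
Weighted total:
  Term paper 83 × 0.28 = 23.24
  Essays 83 × 0.12 = 9.96
  Practicals 71 × 0.05 = 3.55
  Peer review 78 × 0.19 = 14.82
  Assignments 67 × 0.15 = 10.05
  Term project 89 × 0.21 = 18.69
Sum = 80.31
80.31 is ≥ 71 and < 81 → C

C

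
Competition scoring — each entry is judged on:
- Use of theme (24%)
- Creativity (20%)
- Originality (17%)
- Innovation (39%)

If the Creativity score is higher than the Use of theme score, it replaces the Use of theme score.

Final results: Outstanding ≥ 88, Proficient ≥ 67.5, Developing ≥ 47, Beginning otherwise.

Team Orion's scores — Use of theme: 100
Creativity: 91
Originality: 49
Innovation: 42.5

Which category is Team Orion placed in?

Developing

Creativity (91) ≤ Use of theme (100), so Use of theme stays at 100.
Weighted total:
  Use of theme 100 × 0.24 = 24
  Creativity 91 × 0.2 = 18.2
  Originality 49 × 0.17 = 8.33
  Innovation 42.5 × 0.39 = 16.575
Sum = 67.105
67.105 is ≥ 47 and < 67.5 → Developing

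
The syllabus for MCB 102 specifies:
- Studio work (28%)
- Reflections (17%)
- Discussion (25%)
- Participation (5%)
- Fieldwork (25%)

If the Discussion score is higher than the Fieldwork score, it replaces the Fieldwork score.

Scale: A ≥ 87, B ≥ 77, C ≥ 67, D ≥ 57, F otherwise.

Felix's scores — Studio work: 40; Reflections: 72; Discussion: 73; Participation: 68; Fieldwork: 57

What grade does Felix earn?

Discussion (73) > Fieldwork (57), so Fieldwork counts as 73.
Weighted total:
  Studio work 40 × 0.28 = 11.2
  Reflections 72 × 0.17 = 12.24
  Discussion 73 × 0.25 = 18.25
  Participation 68 × 0.05 = 3.4
  Fieldwork 73 × 0.25 = 18.25
Sum = 63.34
63.34 is ≥ 57 and < 67 → D

D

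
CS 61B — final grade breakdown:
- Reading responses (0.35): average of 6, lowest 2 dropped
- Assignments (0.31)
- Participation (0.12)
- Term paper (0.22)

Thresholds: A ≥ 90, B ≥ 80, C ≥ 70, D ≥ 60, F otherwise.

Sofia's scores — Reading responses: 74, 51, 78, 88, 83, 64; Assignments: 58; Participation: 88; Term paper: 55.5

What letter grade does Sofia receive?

Reading responses: drop 51, 64 → average of remaining 4 = 323/4 = 80.75
Weighted total:
  Reading responses 80.75 × 0.35 = 28.2625
  Assignments 58 × 0.31 = 17.98
  Participation 88 × 0.12 = 10.56
  Term paper 55.5 × 0.22 = 12.21
Sum = 69.0125
69.0125 is ≥ 60 and < 70 → D

D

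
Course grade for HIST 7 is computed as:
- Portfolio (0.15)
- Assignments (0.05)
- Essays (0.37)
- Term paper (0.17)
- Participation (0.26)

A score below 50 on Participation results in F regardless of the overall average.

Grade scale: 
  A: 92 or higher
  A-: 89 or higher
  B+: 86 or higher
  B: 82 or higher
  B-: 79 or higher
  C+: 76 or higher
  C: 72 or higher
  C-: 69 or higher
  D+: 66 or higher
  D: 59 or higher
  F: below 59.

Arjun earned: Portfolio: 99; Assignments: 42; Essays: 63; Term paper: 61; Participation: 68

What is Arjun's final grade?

Participation score 68 ≥ 50: minimum met.
Weighted total:
  Portfolio 99 × 0.15 = 14.85
  Assignments 42 × 0.05 = 2.1
  Essays 63 × 0.37 = 23.31
  Term paper 61 × 0.17 = 10.37
  Participation 68 × 0.26 = 17.68
Sum = 68.31
68.31 is ≥ 66 and < 69 → D+

D+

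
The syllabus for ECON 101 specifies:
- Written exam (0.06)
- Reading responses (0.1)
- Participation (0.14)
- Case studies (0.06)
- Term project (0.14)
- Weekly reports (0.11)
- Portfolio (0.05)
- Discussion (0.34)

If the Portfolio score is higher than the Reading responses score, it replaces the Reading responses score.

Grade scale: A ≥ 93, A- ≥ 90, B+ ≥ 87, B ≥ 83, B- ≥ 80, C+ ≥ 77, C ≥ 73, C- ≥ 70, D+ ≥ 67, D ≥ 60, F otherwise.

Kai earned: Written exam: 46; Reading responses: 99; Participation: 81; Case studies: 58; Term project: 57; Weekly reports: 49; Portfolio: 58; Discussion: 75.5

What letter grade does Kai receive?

D+

Portfolio (58) ≤ Reading responses (99), so Reading responses stays at 99.
Weighted total:
  Written exam 46 × 0.06 = 2.76
  Reading responses 99 × 0.1 = 9.9
  Participation 81 × 0.14 = 11.34
  Case studies 58 × 0.06 = 3.48
  Term project 57 × 0.14 = 7.98
  Weekly reports 49 × 0.11 = 5.39
  Portfolio 58 × 0.05 = 2.9
  Discussion 75.5 × 0.34 = 25.67
Sum = 69.42
69.42 is ≥ 67 and < 70 → D+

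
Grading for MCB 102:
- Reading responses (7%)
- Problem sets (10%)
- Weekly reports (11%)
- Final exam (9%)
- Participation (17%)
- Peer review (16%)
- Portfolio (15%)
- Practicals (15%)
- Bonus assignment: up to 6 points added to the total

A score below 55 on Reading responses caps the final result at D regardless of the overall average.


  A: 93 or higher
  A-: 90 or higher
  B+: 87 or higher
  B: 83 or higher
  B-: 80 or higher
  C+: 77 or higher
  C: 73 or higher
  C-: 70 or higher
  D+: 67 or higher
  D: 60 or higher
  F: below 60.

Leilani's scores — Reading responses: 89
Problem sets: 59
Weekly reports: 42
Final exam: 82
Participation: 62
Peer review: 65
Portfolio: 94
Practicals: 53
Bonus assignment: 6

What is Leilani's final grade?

C

Reading responses score 89 ≥ 55: minimum met.
Weighted total:
  Reading responses 89 × 0.07 = 6.23
  Problem sets 59 × 0.1 = 5.9
  Weekly reports 42 × 0.11 = 4.62
  Final exam 82 × 0.09 = 7.38
  Participation 62 × 0.17 = 10.54
  Peer review 65 × 0.16 = 10.4
  Portfolio 94 × 0.15 = 14.1
  Practicals 53 × 0.15 = 7.95
Sum = 67.12
Bonus assignment: 67.12 + 6 = 73.12
73.12 is ≥ 73 and < 77 → C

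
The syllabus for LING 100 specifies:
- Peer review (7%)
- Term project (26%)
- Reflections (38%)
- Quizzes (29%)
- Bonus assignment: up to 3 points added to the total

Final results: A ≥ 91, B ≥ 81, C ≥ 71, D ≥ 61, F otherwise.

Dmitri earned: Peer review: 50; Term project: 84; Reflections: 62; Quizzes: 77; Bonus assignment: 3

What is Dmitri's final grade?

C

Weighted total:
  Peer review 50 × 0.07 = 3.5
  Term project 84 × 0.26 = 21.84
  Reflections 62 × 0.38 = 23.56
  Quizzes 77 × 0.29 = 22.33
Sum = 71.23
Bonus assignment: 71.23 + 3 = 74.23
74.23 is ≥ 71 and < 81 → C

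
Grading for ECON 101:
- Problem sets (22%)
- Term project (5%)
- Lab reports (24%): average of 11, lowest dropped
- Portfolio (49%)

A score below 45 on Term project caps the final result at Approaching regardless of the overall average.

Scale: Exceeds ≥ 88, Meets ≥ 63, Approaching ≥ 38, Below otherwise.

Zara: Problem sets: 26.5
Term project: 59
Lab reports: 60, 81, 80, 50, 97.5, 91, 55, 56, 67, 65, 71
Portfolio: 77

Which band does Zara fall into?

Meets

Lab reports: drop 50 → average of remaining 10 = 723.5/10 = 72.35
Term project score 59 ≥ 45: minimum met.
Weighted total:
  Problem sets 26.5 × 0.22 = 5.83
  Term project 59 × 0.05 = 2.95
  Lab reports 72.35 × 0.24 = 17.364
  Portfolio 77 × 0.49 = 37.73
Sum = 63.874
63.874 is ≥ 63 and < 88 → Meets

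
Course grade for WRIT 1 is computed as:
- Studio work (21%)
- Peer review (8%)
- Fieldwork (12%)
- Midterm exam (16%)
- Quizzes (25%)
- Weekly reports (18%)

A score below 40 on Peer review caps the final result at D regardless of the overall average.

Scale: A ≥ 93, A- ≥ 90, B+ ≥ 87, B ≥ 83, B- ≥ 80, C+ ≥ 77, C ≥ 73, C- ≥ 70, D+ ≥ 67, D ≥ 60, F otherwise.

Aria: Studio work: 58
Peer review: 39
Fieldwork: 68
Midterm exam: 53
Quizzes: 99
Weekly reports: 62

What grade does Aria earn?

Peer review score 39 < 40: minimum not met.
Weighted total:
  Studio work 58 × 0.21 = 12.18
  Peer review 39 × 0.08 = 3.12
  Fieldwork 68 × 0.12 = 8.16
  Midterm exam 53 × 0.16 = 8.48
  Quizzes 99 × 0.25 = 24.75
  Weekly reports 62 × 0.18 = 11.16
Sum = 67.85
67.85 would be D+; cap at D applies → D.

D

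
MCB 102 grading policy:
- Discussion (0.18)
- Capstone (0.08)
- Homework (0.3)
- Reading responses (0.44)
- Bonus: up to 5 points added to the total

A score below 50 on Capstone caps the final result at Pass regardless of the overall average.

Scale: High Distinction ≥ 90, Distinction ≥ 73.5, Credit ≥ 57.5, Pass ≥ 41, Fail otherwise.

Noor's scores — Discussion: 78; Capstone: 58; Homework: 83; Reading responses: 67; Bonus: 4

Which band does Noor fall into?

Capstone score 58 ≥ 50: minimum met.
Weighted total:
  Discussion 78 × 0.18 = 14.04
  Capstone 58 × 0.08 = 4.64
  Homework 83 × 0.3 = 24.9
  Reading responses 67 × 0.44 = 29.48
Sum = 73.06
Bonus: 73.06 + 4 = 77.06
77.06 is ≥ 73.5 and < 90 → Distinction

Distinction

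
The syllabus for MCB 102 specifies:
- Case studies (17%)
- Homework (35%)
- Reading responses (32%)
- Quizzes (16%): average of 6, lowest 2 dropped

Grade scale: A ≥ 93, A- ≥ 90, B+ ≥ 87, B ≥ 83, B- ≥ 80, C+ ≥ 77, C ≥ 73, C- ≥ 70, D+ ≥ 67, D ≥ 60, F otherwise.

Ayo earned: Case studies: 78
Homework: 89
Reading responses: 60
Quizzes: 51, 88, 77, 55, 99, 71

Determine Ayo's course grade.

Quizzes: drop 51, 55 → average of remaining 4 = 335/4 = 83.75
Weighted total:
  Case studies 78 × 0.17 = 13.26
  Homework 89 × 0.35 = 31.15
  Reading responses 60 × 0.32 = 19.2
  Quizzes 83.75 × 0.16 = 13.4
Sum = 77.01
77.01 is ≥ 77 and < 80 → C+

C+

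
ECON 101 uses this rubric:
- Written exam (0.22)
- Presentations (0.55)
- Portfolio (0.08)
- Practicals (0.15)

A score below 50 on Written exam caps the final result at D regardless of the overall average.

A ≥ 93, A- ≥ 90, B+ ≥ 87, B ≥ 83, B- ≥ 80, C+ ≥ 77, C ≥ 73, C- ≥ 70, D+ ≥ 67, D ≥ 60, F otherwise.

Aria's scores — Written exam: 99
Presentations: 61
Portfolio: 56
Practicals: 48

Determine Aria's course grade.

Written exam score 99 ≥ 50: minimum met.
Weighted total:
  Written exam 99 × 0.22 = 21.78
  Presentations 61 × 0.55 = 33.55
  Portfolio 56 × 0.08 = 4.48
  Practicals 48 × 0.15 = 7.2
Sum = 67.01
67.01 is ≥ 67 and < 70 → D+

D+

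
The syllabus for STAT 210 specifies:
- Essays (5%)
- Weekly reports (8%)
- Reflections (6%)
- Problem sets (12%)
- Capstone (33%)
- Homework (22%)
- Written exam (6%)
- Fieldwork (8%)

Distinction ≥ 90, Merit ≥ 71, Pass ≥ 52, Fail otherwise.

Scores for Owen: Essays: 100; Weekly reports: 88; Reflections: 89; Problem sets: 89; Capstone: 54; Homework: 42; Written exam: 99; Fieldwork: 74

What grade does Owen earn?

Weighted total:
  Essays 100 × 0.05 = 5
  Weekly reports 88 × 0.08 = 7.04
  Reflections 89 × 0.06 = 5.34
  Problem sets 89 × 0.12 = 10.68
  Capstone 54 × 0.33 = 17.82
  Homework 42 × 0.22 = 9.24
  Written exam 99 × 0.06 = 5.94
  Fieldwork 74 × 0.08 = 5.92
Sum = 66.98
66.98 is ≥ 52 and < 71 → Pass

Pass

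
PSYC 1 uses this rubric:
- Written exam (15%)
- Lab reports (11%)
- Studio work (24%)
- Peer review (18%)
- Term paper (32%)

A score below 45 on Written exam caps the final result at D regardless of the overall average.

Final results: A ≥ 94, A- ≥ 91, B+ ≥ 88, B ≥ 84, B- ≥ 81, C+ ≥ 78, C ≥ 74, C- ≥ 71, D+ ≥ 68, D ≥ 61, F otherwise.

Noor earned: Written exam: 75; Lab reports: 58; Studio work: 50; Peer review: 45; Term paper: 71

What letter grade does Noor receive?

F

Written exam score 75 ≥ 45: minimum met.
Weighted total:
  Written exam 75 × 0.15 = 11.25
  Lab reports 58 × 0.11 = 6.38
  Studio work 50 × 0.24 = 12
  Peer review 45 × 0.18 = 8.1
  Term paper 71 × 0.32 = 22.72
Sum = 60.45
60.45 < 61 → F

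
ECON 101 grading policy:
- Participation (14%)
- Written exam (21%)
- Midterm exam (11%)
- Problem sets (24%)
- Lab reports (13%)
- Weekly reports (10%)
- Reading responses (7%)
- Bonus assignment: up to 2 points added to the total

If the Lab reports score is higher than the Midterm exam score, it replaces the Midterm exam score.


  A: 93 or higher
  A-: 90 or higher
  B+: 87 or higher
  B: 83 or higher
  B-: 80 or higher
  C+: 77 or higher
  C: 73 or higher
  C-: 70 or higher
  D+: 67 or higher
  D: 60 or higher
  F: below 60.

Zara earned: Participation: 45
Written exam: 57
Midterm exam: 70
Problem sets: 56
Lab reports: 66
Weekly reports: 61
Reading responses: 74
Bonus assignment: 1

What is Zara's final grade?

Lab reports (66) ≤ Midterm exam (70), so Midterm exam stays at 70.
Weighted total:
  Participation 45 × 0.14 = 6.3
  Written exam 57 × 0.21 = 11.97
  Midterm exam 70 × 0.11 = 7.7
  Problem sets 56 × 0.24 = 13.44
  Lab reports 66 × 0.13 = 8.58
  Weekly reports 61 × 0.1 = 6.1
  Reading responses 74 × 0.07 = 5.18
Sum = 59.27
Bonus assignment: 59.27 + 1 = 60.27
60.27 is ≥ 60 and < 67 → D

D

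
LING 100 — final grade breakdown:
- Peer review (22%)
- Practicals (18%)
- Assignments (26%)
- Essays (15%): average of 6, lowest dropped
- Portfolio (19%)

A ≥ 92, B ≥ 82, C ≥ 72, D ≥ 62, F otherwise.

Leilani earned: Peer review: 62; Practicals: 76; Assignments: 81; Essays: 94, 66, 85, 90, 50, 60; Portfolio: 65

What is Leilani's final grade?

Essays: drop 50 → average of remaining 5 = 395/5 = 79
Weighted total:
  Peer review 62 × 0.22 = 13.64
  Practicals 76 × 0.18 = 13.68
  Assignments 81 × 0.26 = 21.06
  Essays 79 × 0.15 = 11.85
  Portfolio 65 × 0.19 = 12.35
Sum = 72.58
72.58 is ≥ 72 and < 82 → C

C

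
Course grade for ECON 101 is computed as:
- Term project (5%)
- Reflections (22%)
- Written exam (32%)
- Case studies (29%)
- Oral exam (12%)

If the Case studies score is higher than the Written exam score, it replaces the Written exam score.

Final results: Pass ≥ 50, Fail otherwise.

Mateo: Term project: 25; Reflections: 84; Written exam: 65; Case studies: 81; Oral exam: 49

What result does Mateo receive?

Case studies (81) > Written exam (65), so Written exam counts as 81.
Weighted total:
  Term project 25 × 0.05 = 1.25
  Reflections 84 × 0.22 = 18.48
  Written exam 81 × 0.32 = 25.92
  Case studies 81 × 0.29 = 23.49
  Oral exam 49 × 0.12 = 5.88
Sum = 75.02
75.02 ≥ 50 → Pass

Pass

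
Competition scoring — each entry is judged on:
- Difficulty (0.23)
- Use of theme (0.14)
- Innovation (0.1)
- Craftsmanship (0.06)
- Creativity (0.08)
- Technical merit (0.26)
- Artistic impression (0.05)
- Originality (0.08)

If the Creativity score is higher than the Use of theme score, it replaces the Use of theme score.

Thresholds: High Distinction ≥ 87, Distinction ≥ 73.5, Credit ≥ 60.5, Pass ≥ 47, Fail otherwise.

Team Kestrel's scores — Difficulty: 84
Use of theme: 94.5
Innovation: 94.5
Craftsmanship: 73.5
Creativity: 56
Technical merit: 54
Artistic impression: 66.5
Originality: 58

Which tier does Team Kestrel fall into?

Credit

Creativity (56) ≤ Use of theme (94.5), so Use of theme stays at 94.5.
Weighted total:
  Difficulty 84 × 0.23 = 19.32
  Use of theme 94.5 × 0.14 = 13.23
  Innovation 94.5 × 0.1 = 9.45
  Craftsmanship 73.5 × 0.06 = 4.41
  Creativity 56 × 0.08 = 4.48
  Technical merit 54 × 0.26 = 14.04
  Artistic impression 66.5 × 0.05 = 3.325
  Originality 58 × 0.08 = 4.64
Sum = 72.895
72.895 is ≥ 60.5 and < 73.5 → Credit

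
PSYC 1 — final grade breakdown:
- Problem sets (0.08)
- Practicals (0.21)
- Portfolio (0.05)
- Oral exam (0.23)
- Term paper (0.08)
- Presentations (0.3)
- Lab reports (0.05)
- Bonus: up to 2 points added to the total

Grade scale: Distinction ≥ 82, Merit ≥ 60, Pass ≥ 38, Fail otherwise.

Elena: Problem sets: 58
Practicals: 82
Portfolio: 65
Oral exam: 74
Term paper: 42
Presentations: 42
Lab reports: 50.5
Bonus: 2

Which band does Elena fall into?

Merit

Weighted total:
  Problem sets 58 × 0.08 = 4.64
  Practicals 82 × 0.21 = 17.22
  Portfolio 65 × 0.05 = 3.25
  Oral exam 74 × 0.23 = 17.02
  Term paper 42 × 0.08 = 3.36
  Presentations 42 × 0.3 = 12.6
  Lab reports 50.5 × 0.05 = 2.525
Sum = 60.615
Bonus: 60.615 + 2 = 62.615
62.615 is ≥ 60 and < 82 → Merit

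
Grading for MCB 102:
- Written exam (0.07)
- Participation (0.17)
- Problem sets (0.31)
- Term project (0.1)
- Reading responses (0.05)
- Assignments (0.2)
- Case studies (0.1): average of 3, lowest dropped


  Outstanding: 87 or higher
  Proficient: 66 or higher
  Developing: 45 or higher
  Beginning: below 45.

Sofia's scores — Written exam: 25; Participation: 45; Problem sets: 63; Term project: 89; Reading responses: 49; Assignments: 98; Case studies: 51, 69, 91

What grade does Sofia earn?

Case studies: drop 51 → average of remaining 2 = 160/2 = 80
Weighted total:
  Written exam 25 × 0.07 = 1.75
  Participation 45 × 0.17 = 7.65
  Problem sets 63 × 0.31 = 19.53
  Term project 89 × 0.1 = 8.9
  Reading responses 49 × 0.05 = 2.45
  Assignments 98 × 0.2 = 19.6
  Case studies 80 × 0.1 = 8
Sum = 67.88
67.88 is ≥ 66 and < 87 → Proficient

Proficient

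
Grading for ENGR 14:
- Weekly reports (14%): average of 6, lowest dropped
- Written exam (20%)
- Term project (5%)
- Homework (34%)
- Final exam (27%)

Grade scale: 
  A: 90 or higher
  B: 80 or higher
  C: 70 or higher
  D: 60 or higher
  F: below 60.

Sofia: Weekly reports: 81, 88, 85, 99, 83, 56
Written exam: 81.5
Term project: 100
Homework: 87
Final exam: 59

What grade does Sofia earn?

Weekly reports: drop 56 → average of remaining 5 = 436/5 = 87.2
Weighted total:
  Weekly reports 87.2 × 0.14 = 12.208
  Written exam 81.5 × 0.2 = 16.3
  Term project 100 × 0.05 = 5
  Homework 87 × 0.34 = 29.58
  Final exam 59 × 0.27 = 15.93
Sum = 79.018
79.018 is ≥ 70 and < 80 → C

C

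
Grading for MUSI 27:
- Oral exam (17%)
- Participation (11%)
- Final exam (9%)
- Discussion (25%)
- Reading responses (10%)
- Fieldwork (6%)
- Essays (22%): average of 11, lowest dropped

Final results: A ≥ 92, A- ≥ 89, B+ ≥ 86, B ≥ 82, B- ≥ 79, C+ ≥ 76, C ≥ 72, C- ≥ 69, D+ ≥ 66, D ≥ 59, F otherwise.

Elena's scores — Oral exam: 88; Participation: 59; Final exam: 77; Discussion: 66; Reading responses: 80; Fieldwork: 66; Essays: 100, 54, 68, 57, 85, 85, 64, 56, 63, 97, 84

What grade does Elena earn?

Essays: drop 54 → average of remaining 10 = 759/10 = 75.9
Weighted total:
  Oral exam 88 × 0.17 = 14.96
  Participation 59 × 0.11 = 6.49
  Final exam 77 × 0.09 = 6.93
  Discussion 66 × 0.25 = 16.5
  Reading responses 80 × 0.1 = 8
  Fieldwork 66 × 0.06 = 3.96
  Essays 75.9 × 0.22 = 16.698
Sum = 73.538
73.538 is ≥ 72 and < 76 → C

C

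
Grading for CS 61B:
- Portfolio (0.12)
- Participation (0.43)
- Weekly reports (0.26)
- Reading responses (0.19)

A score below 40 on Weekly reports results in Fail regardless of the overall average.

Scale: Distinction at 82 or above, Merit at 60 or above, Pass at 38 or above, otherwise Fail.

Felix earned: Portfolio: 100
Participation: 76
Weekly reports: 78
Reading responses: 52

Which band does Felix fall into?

Merit

Weekly reports score 78 ≥ 40: minimum met.
Weighted total:
  Portfolio 100 × 0.12 = 12
  Participation 76 × 0.43 = 32.68
  Weekly reports 78 × 0.26 = 20.28
  Reading responses 52 × 0.19 = 9.88
Sum = 74.84
74.84 is ≥ 60 and < 82 → Merit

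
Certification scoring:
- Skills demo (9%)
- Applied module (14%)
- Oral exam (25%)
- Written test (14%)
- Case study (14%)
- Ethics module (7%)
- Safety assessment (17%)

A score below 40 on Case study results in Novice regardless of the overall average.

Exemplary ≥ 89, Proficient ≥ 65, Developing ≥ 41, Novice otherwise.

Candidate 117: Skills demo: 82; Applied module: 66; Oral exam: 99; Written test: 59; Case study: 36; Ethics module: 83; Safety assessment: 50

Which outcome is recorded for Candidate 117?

Case study score 36 < 40: minimum not met.
Weighted total:
  Skills demo 82 × 0.09 = 7.38
  Applied module 66 × 0.14 = 9.24
  Oral exam 99 × 0.25 = 24.75
  Written test 59 × 0.14 = 8.26
  Case study 36 × 0.14 = 5.04
  Ethics module 83 × 0.07 = 5.81
  Safety assessment 50 × 0.17 = 8.5
Sum = 68.98
Because the Case study minimum was not met, the result is Novice.

Novice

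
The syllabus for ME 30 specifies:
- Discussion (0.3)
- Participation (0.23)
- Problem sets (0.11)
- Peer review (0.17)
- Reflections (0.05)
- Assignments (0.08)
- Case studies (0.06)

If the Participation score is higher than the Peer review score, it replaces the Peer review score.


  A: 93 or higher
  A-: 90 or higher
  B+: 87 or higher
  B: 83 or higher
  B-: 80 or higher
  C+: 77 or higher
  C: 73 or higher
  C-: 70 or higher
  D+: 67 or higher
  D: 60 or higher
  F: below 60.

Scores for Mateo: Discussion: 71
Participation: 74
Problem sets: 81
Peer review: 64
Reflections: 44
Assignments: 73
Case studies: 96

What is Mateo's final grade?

Participation (74) > Peer review (64), so Peer review counts as 74.
Weighted total:
  Discussion 71 × 0.3 = 21.3
  Participation 74 × 0.23 = 17.02
  Problem sets 81 × 0.11 = 8.91
  Peer review 74 × 0.17 = 12.58
  Reflections 44 × 0.05 = 2.2
  Assignments 73 × 0.08 = 5.84
  Case studies 96 × 0.06 = 5.76
Sum = 73.61
73.61 is ≥ 73 and < 77 → C

C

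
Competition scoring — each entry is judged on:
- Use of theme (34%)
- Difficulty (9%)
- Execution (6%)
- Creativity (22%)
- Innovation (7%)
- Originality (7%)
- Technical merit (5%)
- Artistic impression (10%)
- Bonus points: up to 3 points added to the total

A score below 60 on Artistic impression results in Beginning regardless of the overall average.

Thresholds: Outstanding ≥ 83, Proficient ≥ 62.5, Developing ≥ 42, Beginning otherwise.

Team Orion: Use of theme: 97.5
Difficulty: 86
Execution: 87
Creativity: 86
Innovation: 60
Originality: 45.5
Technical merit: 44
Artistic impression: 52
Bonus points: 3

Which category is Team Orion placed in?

Artistic impression score 52 < 60: minimum not met.
Weighted total:
  Use of theme 97.5 × 0.34 = 33.15
  Difficulty 86 × 0.09 = 7.74
  Execution 87 × 0.06 = 5.22
  Creativity 86 × 0.22 = 18.92
  Innovation 60 × 0.07 = 4.2
  Originality 45.5 × 0.07 = 3.185
  Technical merit 44 × 0.05 = 2.2
  Artistic impression 52 × 0.1 = 5.2
Sum = 79.815
Bonus points: 79.815 + 3 = 82.815
Because the Artistic impression minimum was not met, the result is Beginning.

Beginning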